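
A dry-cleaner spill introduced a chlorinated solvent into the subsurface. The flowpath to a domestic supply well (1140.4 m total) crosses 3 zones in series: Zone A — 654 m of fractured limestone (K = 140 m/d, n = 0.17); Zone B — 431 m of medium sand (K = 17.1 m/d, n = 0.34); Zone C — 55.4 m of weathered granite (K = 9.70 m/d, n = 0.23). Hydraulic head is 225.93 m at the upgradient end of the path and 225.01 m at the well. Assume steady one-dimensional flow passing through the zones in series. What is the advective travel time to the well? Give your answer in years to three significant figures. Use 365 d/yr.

28.7 years

Total head drop ΔH = 225.93 − 225.01 = 0.92 m
Continuity: the same q passes through each zone, so ΔH = q·Σ(L_j/K_j) — the zones act as resistances in series.
Σ(L/K) = 654/140 + 431/17.1 + 55.4/9.70 = 4.671 + 25.20 + 5.711 = 35.59 d
q = ΔH / Σ(L/K) = 0.92 / 35.59 = 0.02585 m/d (same in every zone)
Zone A: v = q/n = 0.02585/0.17 = 0.1521 m/d → t_A = 654/0.1521 = 4301 d
Zone B: v = q/n = 0.02585/0.34 = 0.07603 m/d → t_B = 431/0.07603 = 5668 d
Zone C: v = q/n = 0.02585/0.23 = 0.1124 m/d → t_C = 55.4/0.1124 = 492.9 d
Total t = 4301 + 5668 + 492.9 = 10460 d
   = 10460 / 365 = 28.7 yr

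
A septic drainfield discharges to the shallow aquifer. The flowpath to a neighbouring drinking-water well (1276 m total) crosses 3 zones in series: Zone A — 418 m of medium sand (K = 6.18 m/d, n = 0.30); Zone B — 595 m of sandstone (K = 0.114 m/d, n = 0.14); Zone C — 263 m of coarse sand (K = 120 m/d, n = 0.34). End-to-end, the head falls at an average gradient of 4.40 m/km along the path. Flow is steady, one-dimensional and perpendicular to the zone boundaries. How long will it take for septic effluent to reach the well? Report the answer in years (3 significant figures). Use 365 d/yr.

769 years

Steady 1-D flow in series ⇒ the Darcy flux q is identical in every zone and the zone head losses add (resistances L/K in series).
Σ(L/K) = 418/6.18 + 595/0.114 + 263/120 = 67.64 + 5219 + 2.192 = 5289 d
K_eq = L_total / Σ(L/K) = 1276 / 5289 = 0.2412 m/d
q = K_eq · i = 0.2412 × 0.0044 = 0.001061 m/d (same in every zone)
Zone A: v = q/n = 0.001061/0.30 = 0.003538 m/d → t_A = 418/0.003538 = 118100 d
Zone B: v = q/n = 0.001061/0.14 = 0.007582 m/d → t_B = 595/0.007582 = 78470 d
Zone C: v = q/n = 0.001061/0.34 = 0.003122 m/d → t_C = 263/0.003122 = 84240 d
Total t = 118100 + 78470 + 84240 = 280800 d
   = 280800 / 365 = 769 yr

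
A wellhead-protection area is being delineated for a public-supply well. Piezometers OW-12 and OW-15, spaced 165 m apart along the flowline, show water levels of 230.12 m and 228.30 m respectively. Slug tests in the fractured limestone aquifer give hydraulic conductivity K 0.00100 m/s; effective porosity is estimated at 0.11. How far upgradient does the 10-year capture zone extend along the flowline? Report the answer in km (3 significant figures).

Hydraulic gradient i = (230.12 − 228.30) / 165 = 1.82 / 165 = 0.01103
K = 0.00100 m/s × 86400 s/d = 86.40 m/d
Darcy flux q = K·i = 86.40 × 0.01103 = 0.9530 m/d
Seepage velocity v = q / n = 0.9530 / 0.11 = 8.664 m/d
T = 10 yr × 365 = 3650 d
L = v × T = 8.664 × 3650 = 31620 m
   = 31.6 km

31.6 km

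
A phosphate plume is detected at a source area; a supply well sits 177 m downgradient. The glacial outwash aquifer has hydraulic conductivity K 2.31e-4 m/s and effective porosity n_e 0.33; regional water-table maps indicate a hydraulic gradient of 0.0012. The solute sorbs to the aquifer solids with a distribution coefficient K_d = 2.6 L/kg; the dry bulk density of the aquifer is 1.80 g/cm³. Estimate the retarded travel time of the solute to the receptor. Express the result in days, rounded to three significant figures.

K = 2.31e-4 m/s × 86400 s/d = 19.96 m/d
q = Ki = 19.96 × 0.0012 = 0.02395 m/d
v_s = q/n_e = 0.02395/0.33 = 0.07258 m/d
Retardation R = 1 + ρ_b·K_d/n = 1 + 1.80×2.6/0.33 = 15.18
Contaminant velocity v_c = v/R = 0.07258/15.18 = 0.004780 m/d
t = L/v_c = 177/0.004780 = 37030 d

37000 days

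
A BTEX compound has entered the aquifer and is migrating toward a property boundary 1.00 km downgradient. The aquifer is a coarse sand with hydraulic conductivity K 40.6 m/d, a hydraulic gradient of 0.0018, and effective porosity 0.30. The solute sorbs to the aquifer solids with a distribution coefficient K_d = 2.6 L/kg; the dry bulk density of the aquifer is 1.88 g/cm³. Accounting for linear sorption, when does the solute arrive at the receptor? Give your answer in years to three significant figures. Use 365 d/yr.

194 years

Specific discharge q = 40.6 × 0.0018 = 0.07308 m/d
Average linear velocity = 0.07308 / 0.30 = 0.2436 m/d
Retardation R = 1 + ρ_b·K_d/n = 1 + 1.88×2.6/0.30 = 17.29
Contaminant velocity v_c = v/R = 0.2436/17.29 = 0.01409 m/d
L = 1.00 km = 1000 m
t = L/v_c = 1000/0.01409 = 70990 d
   = 70990/365 = 194 yr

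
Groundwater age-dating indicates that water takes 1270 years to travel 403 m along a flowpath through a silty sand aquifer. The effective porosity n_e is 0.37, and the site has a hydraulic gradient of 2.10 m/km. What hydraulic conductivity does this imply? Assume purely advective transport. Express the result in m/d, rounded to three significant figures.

t = 1270 years = 463600 d
v = L / t = 403 / 463600 = 8.694e-4 m/d
K = v · n / i = 8.694e-4 × 0.37 / 0.0021 = 0.153 m/d

0.153 m/d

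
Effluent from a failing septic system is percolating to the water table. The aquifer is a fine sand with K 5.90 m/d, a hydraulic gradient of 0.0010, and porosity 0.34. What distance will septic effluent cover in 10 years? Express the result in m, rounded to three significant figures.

q = Ki = 5.90 × 0.0010 = 0.005900 m/d
Seepage velocity v = q / n = 0.005900 / 0.34 = 0.01735 m/d
T = 10 yr × 365 = 3650 d
L = v × T = 0.01735 × 3650 = 63.34 m

63.3 m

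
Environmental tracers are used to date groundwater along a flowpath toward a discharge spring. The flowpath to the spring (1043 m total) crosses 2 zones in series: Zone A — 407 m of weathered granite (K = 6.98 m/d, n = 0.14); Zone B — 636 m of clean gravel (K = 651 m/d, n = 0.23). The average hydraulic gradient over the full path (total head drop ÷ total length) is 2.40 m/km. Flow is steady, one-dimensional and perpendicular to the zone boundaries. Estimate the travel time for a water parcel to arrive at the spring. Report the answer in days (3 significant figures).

4810 days

Steady 1-D flow in series ⇒ the Darcy flux q is identical in every zone and the zone head losses add (resistances L/K in series).
Σ(L/K) = 407/6.98 + 636/651 = 58.31 + 0.9770 = 59.29 d
K_eq = L_total / Σ(L/K) = 1043 / 59.29 = 17.59 m/d
q = K_eq · i = 17.59 × 0.0024 = 0.04222 m/d (same in every zone)
Zone A: v = q/n = 0.04222/0.14 = 0.3016 m/d → t_A = 407/0.3016 = 1350 d
Zone B: v = q/n = 0.04222/0.23 = 0.1836 m/d → t_B = 636/0.1836 = 3465 d
Total t = 1350 + 3465 = 4814 d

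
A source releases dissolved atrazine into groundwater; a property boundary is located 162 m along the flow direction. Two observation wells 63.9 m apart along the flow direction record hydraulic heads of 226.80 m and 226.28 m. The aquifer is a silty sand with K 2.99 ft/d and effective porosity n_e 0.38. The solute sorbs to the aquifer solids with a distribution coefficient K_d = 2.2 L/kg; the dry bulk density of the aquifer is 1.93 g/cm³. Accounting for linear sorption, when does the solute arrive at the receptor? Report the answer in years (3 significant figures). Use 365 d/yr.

277 years

Hydraulic gradient i = (226.80 − 226.28) / 63.9 = 0.52 / 63.9 = 0.008138
K = 2.99 ft/d × 0.3048 = 0.9114 m/d
Darcy flux q = K·i = 0.9114 × 0.008138 = 0.007416 m/d
v_s = q/n_e = 0.007416/0.38 = 0.01952 m/d
Retardation R = 1 + ρ_b·K_d/n = 1 + 1.93×2.2/0.38 = 12.17
Contaminant velocity v_c = v/R = 0.01952/12.17 = 0.001603 m/d
t = L/v_c = 162/0.001603 = 101000 d
   = 101000/365 = 277 yr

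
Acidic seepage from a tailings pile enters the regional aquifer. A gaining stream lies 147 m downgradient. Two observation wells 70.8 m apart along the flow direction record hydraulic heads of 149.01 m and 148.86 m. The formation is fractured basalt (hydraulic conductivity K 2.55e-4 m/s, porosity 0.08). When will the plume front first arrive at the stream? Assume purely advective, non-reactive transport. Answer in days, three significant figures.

Hydraulic gradient i = (149.01 − 148.86) / 70.8 = 0.15 / 70.8 = 0.002119
K = 2.55e-4 m/s × 86400 s/d = 22.03 m/d
Darcy flux q = K·i = 22.03 × 0.002119 = 0.04668 m/d
v = Ki/n = 22.03·0.002119/0.08 = 0.5835 m/d
t = L / v = 147 / 0.5835 = 251.9 d

252 days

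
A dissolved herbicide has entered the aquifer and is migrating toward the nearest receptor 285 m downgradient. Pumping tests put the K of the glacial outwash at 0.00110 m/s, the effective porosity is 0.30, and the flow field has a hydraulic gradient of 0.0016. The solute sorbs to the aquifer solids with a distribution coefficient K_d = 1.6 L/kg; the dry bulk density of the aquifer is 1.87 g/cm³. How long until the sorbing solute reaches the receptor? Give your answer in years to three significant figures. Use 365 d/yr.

K = 0.00110 m/s × 86400 s/d = 95.04 m/d
q = Ki = 95.04 × 0.0016 = 0.1521 m/d
v_s = q/n_e = 0.1521/0.30 = 0.5069 m/d
Retardation R = 1 + ρ_b·K_d/n = 1 + 1.87×1.6/0.30 = 10.97
Contaminant velocity v_c = v/R = 0.5069/10.97 = 0.04619 m/d
t = L/v_c = 285/0.04619 = 6170 d
   = 6170/365 = 16.9 yr

16.9 years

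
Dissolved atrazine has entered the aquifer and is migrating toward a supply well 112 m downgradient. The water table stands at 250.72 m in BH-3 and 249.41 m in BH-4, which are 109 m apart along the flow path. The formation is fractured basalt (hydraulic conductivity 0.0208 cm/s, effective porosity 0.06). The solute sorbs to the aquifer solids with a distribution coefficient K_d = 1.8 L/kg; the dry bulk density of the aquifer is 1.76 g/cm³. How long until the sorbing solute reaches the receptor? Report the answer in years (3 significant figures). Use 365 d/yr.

Hydraulic gradient i = (250.72 − 249.41) / 109 = 1.31 / 109 = 0.01202
K = 0.0208 cm/s × 864 = 17.97 m/d
Specific discharge q = 17.97 × 0.01202 = 0.2160 m/d
Average linear velocity = 0.2160 / 0.06 = 3.600 m/d
Retardation R = 1 + ρ_b·K_d/n = 1 + 1.76×1.8/0.06 = 53.80
Contaminant velocity v_c = v/R = 3.600/53.80 = 0.06691 m/d
t = L/v_c = 112/0.06691 = 1674 d
   = 1674/365 = 4.59 yr

4.59 years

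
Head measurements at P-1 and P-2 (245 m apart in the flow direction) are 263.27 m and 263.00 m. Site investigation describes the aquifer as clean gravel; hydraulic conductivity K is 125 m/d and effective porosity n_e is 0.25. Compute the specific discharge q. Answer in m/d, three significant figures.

Hydraulic gradient i = (263.27 − 263.00) / 245 = 0.27 / 245 = 0.001102
Darcy flux q = K·i = 125 × 0.001102 = 0.1378 m/d

0.138 m/d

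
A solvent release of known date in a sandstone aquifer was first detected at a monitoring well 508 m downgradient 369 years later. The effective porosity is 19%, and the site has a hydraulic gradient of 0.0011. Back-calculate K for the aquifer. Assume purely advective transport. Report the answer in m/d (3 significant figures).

t = 369 years = 134700 d
v = L / t = 508 / 134700 = 0.003772 m/d
K = v · n / i = 0.003772 × 0.19 / 0.0011 = 0.651 m/d

0.651 m/d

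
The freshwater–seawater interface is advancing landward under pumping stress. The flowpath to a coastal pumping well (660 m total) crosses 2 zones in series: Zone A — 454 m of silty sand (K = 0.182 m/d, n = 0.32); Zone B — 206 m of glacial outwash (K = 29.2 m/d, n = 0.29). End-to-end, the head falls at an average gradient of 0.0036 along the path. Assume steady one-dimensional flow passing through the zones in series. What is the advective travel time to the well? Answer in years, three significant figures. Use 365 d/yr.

Steady 1-D flow in series ⇒ the Darcy flux q is identical in every zone and the zone head losses add (resistances L/K in series).
Σ(L/K) = 454/0.182 + 206/29.2 = 2495 + 7.055 = 2502 d
K_eq = L_total / Σ(L/K) = 660 / 2502 = 0.2638 m/d
q = K_eq · i = 0.2638 × 0.0036 = 9.498e-4 m/d (same in every zone)
Zone A: v = q/n = 9.498e-4/0.32 = 0.002968 m/d → t_A = 454/0.002968 = 153000 d
Zone B: v = q/n = 9.498e-4/0.29 = 0.003275 m/d → t_B = 206/0.003275 = 62900 d
Total t = 153000 + 62900 = 215900 d
   = 215900 / 365 = 591 yr

591 years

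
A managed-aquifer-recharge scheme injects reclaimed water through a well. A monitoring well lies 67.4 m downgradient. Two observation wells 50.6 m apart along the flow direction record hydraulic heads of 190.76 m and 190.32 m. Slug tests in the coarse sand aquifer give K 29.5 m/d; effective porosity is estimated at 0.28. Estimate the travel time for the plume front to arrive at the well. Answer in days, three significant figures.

Hydraulic gradient i = (190.76 − 190.32) / 50.6 = 0.44 / 50.6 = 0.008696
Darcy flux q = K·i = 29.5 × 0.008696 = 0.2565 m/d
Average linear velocity = 0.2565 / 0.28 = 0.9161 m/d
t = L / v = 67.4 / 0.9161 = 73.57 d

73.6 days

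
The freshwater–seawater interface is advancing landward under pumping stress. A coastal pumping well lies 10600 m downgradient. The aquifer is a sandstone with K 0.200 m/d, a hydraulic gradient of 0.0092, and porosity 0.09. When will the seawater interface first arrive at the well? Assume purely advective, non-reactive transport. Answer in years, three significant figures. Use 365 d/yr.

Specific discharge q = 0.200 × 0.0092 = 0.001840 m/d
Average linear velocity = 0.001840 / 0.09 = 0.02044 m/d
t = L / v = 10600 / 0.02044 = 518500 d
   = 518500 / 365 = 1420 yr

1420 years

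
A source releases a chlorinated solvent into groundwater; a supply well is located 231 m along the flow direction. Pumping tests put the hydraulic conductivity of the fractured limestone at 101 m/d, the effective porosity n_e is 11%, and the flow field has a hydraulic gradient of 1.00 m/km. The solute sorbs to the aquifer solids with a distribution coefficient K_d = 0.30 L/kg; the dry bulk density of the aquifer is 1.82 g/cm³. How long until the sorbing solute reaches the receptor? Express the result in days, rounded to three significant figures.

1500 days

q = Ki = 101 × 0.0010 = 0.1010 m/d
v = Ki/n = 101·0.0010/0.11 = 0.9182 m/d
Retardation R = 1 + ρ_b·K_d/n = 1 + 1.82×0.30/0.11 = 5.964
Contaminant velocity v_c = v/R = 0.9182/5.964 = 0.1540 m/d
t = L/v_c = 231/0.1540 = 1500 d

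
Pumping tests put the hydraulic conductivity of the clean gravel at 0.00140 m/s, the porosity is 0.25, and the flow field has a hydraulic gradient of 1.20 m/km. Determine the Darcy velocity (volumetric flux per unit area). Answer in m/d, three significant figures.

0.145 m/d

K = 0.00140 m/s × 86400 s/d = 121.0 m/d
q = Ki = 121.0 × 0.0012 = 0.1452 m/d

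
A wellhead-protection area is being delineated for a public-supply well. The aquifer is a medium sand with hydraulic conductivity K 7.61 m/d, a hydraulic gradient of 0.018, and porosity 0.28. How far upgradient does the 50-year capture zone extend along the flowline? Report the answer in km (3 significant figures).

8.93 km

Darcy flux q = K·i = 7.61 × 0.018 = 0.1370 m/d
v_s = q/n_e = 0.1370/0.28 = 0.4892 m/d
T = 50 yr × 365 = 18250 d
L = v × T = 0.4892 × 18250 = 8928 m
   = 8.93 km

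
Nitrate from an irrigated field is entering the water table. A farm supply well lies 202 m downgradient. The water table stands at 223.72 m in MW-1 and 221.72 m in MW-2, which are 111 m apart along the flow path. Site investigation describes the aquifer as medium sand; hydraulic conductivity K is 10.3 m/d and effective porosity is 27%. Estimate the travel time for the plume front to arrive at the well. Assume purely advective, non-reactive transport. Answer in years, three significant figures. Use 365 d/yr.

0.805 years

Hydraulic gradient i = (223.72 − 221.72) / 111 = 2.00 / 111 = 0.01802
q = Ki = 10.3 × 0.01802 = 0.1856 m/d
Seepage velocity v = q / n = 0.1856 / 0.27 = 0.6874 m/d
t = L / v = 202 / 0.6874 = 293.9 d
   = 293.9 / 365 = 0.805 yr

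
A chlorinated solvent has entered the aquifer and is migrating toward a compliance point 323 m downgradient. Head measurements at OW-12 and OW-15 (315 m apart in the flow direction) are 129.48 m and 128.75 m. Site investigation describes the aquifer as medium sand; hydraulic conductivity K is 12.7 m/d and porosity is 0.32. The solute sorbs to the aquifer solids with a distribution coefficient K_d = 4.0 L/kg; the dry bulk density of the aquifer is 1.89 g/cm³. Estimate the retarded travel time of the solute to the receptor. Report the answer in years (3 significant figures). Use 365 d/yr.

Hydraulic gradient i = (129.48 − 128.75) / 315 = 0.73 / 315 = 0.002317
Specific discharge q = 12.7 × 0.002317 = 0.02943 m/d
Average linear velocity = 0.02943 / 0.32 = 0.09197 m/d
Retardation R = 1 + ρ_b·K_d/n = 1 + 1.89×4.0/0.32 = 24.63
Contaminant velocity v_c = v/R = 0.09197/24.63 = 0.003735 m/d
t = L/v_c = 323/0.003735 = 86480 d
   = 86480/365 = 237 yr

237 years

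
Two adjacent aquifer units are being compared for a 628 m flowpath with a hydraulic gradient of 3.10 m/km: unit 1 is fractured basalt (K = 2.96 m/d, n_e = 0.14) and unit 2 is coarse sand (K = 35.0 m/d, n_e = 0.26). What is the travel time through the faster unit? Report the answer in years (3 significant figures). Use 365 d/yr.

4.12 years

Unit 1 (fractured basalt): v = 2.96×0.0031/0.14 = 0.06554 m/d, t = 628/0.06554 = 9582 d
Unit 2 (coarse sand): v = 35.0×0.0031/0.26 = 0.4173 m/d, t = 628/0.4173 = 1505 d
Faster: 1505 d / 365 = 4.12 yr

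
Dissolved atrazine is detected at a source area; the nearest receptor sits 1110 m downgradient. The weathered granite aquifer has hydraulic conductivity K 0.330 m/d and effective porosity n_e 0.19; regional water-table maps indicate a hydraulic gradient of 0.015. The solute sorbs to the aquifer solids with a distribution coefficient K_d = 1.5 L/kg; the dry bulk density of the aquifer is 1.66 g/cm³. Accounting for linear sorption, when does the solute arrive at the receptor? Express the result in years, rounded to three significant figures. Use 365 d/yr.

q = Ki = 0.330 × 0.015 = 0.004950 m/d
Average linear velocity = 0.004950 / 0.19 = 0.02605 m/d
Retardation R = 1 + ρ_b·K_d/n = 1 + 1.66×1.5/0.19 = 14.11
Contaminant velocity v_c = v/R = 0.02605/14.11 = 0.001847 m/d
t = L/v_c = 1110/0.001847 = 601000 d
   = 601000/365 = 1650 yr

1650 years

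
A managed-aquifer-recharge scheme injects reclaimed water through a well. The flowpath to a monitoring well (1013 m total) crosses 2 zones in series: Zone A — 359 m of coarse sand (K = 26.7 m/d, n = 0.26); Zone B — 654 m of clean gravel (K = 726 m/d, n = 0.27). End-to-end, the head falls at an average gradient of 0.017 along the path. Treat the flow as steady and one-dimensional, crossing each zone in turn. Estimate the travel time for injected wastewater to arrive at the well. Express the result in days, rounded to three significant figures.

225 days

Continuity: the same q passes through each zone, so ΔH = q·Σ(L_j/K_j) — the zones act as resistances in series.
Σ(L/K) = 359/26.7 + 654/726 = 13.45 + 0.9008 = 14.35 d
K_eq = L_total / Σ(L/K) = 1013 / 14.35 = 70.61 m/d
q = K_eq · i = 70.61 × 0.017 = 1.200 m/d (same in every zone)
Zone A: v = q/n = 1.200/0.26 = 4.617 m/d → t_A = 359/4.617 = 77.76 d
Zone B: v = q/n = 1.200/0.27 = 4.446 m/d → t_B = 654/4.446 = 147.1 d
Total t = 77.76 + 147.1 = 224.9 d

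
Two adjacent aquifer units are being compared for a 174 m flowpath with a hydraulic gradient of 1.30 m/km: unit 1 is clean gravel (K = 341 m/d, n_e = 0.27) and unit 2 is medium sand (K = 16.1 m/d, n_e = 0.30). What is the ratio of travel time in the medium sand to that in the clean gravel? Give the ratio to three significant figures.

23.5

Unit 1 (clean gravel): v = 341×0.0013/0.27 = 1.642 m/d, t = 174/1.642 = 106.0 d
Unit 2 (medium sand): v = 16.1×0.0013/0.30 = 0.06977 m/d, t = 174/0.06977 = 2494 d
t(medium sand) / t(clean gravel) = 2494/106.0 = 23.5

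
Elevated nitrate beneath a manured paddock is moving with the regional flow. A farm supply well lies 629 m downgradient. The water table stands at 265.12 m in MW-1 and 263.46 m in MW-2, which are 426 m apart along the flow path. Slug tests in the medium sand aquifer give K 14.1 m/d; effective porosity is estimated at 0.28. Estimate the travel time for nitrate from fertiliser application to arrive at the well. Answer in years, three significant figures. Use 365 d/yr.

Hydraulic gradient i = (265.12 − 263.46) / 426 = 1.66 / 426 = 0.003897
q = Ki = 14.1 × 0.003897 = 0.05494 m/d
v = Ki/n = 14.1·0.003897/0.28 = 0.1962 m/d
t = L / v = 629 / 0.1962 = 3205 d
   = 3205 / 365 = 8.78 yr

8.78 years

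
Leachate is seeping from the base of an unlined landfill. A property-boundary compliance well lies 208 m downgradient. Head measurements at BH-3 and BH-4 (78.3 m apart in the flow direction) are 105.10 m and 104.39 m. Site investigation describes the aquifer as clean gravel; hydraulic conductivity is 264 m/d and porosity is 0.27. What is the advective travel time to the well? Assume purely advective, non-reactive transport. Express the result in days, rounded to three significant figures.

Hydraulic gradient i = (105.10 − 104.39) / 78.3 = 0.71 / 78.3 = 0.009068
q = Ki = 264 × 0.009068 = 2.394 m/d
v = Ki/n = 264·0.009068/0.27 = 8.866 m/d
t = L / v = 208 / 8.866 = 23.46 d

23.5 days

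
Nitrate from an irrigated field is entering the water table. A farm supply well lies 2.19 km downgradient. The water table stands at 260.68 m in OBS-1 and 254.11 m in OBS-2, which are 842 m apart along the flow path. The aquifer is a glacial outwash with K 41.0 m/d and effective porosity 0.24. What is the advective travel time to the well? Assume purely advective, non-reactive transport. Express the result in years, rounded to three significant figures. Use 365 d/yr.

Hydraulic gradient i = (260.68 − 254.11) / 842 = 6.57 / 842 = 0.007803
q = Ki = 41.0 × 0.007803 = 0.3199 m/d
Average linear velocity = 0.3199 / 0.24 = 1.333 m/d
L = 2.19 km = 2190 m
t = L / v = 2190 / 1.333 = 1643 d
   = 1643 / 365 = 4.50 yr

4.50 years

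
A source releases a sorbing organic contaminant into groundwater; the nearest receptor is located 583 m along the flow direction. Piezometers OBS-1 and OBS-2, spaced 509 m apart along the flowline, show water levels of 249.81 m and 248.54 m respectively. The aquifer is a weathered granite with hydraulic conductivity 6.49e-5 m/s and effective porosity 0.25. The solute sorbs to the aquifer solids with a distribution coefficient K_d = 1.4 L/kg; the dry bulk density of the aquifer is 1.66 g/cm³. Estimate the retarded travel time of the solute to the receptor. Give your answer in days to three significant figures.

107000 days

Hydraulic gradient i = (249.81 − 248.54) / 509 = 1.27 / 509 = 0.002495
K = 6.49e-5 m/s × 86400 s/d = 5.607 m/d
Specific discharge q = 5.607 × 0.002495 = 0.01399 m/d
v = Ki/n = 5.607·0.002495/0.25 = 0.05596 m/d
Retardation R = 1 + ρ_b·K_d/n = 1 + 1.66×1.4/0.25 = 10.30
Contaminant velocity v_c = v/R = 0.05596/10.30 = 0.005435 m/d
t = L/v_c = 583/0.005435 = 107300 d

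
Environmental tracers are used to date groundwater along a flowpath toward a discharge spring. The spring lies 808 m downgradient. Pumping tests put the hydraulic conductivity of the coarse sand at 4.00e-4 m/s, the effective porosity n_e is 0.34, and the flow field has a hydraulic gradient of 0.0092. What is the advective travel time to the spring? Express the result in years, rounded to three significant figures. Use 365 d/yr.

K = 4.00e-4 m/s × 86400 s/d = 34.56 m/d
Specific discharge q = 34.56 × 0.0092 = 0.3180 m/d
v = Ki/n = 34.56·0.0092/0.34 = 0.9352 m/d
t = L / v = 808 / 0.9352 = 864.0 d
   = 864.0 / 365 = 2.37 yr

2.37 years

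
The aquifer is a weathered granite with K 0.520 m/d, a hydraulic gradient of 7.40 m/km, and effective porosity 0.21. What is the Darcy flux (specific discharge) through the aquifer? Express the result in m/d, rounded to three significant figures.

0.00385 m/d

Specific discharge q = 0.520 × 0.0074 = 0.003848 m/d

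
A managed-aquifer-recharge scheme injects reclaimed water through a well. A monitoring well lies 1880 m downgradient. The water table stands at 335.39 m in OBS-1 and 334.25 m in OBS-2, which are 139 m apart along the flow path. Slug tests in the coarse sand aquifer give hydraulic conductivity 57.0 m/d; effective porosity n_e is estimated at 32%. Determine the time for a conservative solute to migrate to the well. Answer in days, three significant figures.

1290 days

Hydraulic gradient i = (335.39 − 334.25) / 139 = 1.14 / 139 = 0.008201
Specific discharge q = 57.0 × 0.008201 = 0.4675 m/d
v = Ki/n = 57.0·0.008201/0.32 = 1.461 m/d
t = L / v = 1880 / 1.461 = 1287 d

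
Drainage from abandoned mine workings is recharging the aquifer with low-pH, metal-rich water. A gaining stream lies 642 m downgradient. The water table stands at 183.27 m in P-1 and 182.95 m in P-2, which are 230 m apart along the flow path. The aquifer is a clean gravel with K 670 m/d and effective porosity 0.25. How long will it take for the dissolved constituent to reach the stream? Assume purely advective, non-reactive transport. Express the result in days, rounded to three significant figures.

Hydraulic gradient i = (183.27 − 182.95) / 230 = 0.32 / 230 = 0.001391
Darcy flux q = K·i = 670 × 0.001391 = 0.9322 m/d
Seepage velocity v = q / n = 0.9322 / 0.25 = 3.729 m/d
t = L / v = 642 / 3.729 = 172.2 d

172 days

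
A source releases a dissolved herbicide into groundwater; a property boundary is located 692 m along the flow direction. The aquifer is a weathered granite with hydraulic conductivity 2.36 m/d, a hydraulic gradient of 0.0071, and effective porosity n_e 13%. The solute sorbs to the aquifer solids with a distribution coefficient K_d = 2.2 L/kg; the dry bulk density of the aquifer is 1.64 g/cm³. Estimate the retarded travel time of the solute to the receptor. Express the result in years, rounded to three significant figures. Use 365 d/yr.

Specific discharge q = 2.36 × 0.0071 = 0.01676 m/d
Average linear velocity = 0.01676 / 0.13 = 0.1289 m/d
Retardation R = 1 + ρ_b·K_d/n = 1 + 1.64×2.2/0.13 = 28.75
Contaminant velocity v_c = v/R = 0.1289/28.75 = 0.004483 m/d
t = L/v_c = 692/0.004483 = 154400 d
   = 154400/365 = 423 yr

423 years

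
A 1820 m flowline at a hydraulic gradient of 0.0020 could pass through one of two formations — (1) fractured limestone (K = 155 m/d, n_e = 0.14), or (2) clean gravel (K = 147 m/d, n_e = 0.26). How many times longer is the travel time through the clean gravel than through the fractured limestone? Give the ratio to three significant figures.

1.96

Unit 1 (fractured limestone): v = 155×0.0020/0.14 = 2.214 m/d, t = 1820/2.214 = 821.9 d
Unit 2 (clean gravel): v = 147×0.0020/0.26 = 1.131 m/d, t = 1820/1.131 = 1610 d
t(clean gravel) / t(fractured limestone) = 1610/821.9 = 1.96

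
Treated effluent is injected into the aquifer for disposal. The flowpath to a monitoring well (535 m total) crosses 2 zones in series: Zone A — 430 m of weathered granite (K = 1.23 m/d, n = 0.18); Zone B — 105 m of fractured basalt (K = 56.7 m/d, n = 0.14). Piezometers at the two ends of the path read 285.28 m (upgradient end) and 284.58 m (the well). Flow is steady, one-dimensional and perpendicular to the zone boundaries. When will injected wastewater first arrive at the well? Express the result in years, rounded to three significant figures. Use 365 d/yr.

Total head drop ΔH = 285.28 − 284.58 = 0.70 m
Steady 1-D flow in series ⇒ the Darcy flux q is identical in every zone and the zone head losses add (resistances L/K in series).
Σ(L/K) = 430/1.23 + 105/56.7 = 349.6 + 1.852 = 351.4 d
q = ΔH / Σ(L/K) = 0.70 / 351.4 = 0.001992 m/d (same in every zone)
Zone A: v = q/n = 0.001992/0.18 = 0.01107 m/d → t_A = 430/0.01107 = 38860 d
Zone B: v = q/n = 0.001992/0.14 = 0.01423 m/d → t_B = 105/0.01423 = 7380 d
Total t = 38860 + 7380 = 46240 d
   = 46240 / 365 = 127 yr

127 years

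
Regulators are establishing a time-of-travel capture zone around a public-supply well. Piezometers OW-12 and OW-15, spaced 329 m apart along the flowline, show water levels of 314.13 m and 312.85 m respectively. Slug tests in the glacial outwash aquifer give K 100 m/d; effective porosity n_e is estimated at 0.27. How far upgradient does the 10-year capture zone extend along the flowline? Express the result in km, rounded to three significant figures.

Hydraulic gradient i = (314.13 − 312.85) / 329 = 1.28 / 329 = 0.003891
Darcy flux q = K·i = 100 × 0.003891 = 0.3891 m/d
Average linear velocity = 0.3891 / 0.27 = 1.441 m/d
T = 10 yr × 365 = 3650 d
L = v × T = 1.441 × 3650 = 5259 m
   = 5.26 km

5.26 km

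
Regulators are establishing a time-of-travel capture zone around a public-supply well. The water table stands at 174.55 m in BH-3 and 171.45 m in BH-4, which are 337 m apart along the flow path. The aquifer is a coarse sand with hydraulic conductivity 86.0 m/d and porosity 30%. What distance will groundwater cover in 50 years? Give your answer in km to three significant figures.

48.1 km

Hydraulic gradient i = (174.55 − 171.45) / 337 = 3.10 / 337 = 0.009199
q = Ki = 86.0 × 0.009199 = 0.7911 m/d
Seepage velocity v = q / n = 0.7911 / 0.30 = 2.637 m/d
T = 50 yr × 365 = 18250 d
L = v × T = 2.637 × 18250 = 48130 m
   = 48.1 km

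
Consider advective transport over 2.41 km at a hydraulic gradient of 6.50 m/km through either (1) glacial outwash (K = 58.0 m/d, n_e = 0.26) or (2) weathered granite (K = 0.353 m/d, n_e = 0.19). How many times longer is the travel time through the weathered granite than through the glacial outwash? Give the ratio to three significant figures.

Unit 1 (glacial outwash): v = 58.0×0.0065/0.26 = 1.450 m/d, t = 2410/1.450 = 1662 d
Unit 2 (weathered granite): v = 0.353×0.0065/0.19 = 0.01208 m/d, t = 2410/0.01208 = 199600 d
t(weathered granite) / t(glacial outwash) = 199600/1662 = 120

120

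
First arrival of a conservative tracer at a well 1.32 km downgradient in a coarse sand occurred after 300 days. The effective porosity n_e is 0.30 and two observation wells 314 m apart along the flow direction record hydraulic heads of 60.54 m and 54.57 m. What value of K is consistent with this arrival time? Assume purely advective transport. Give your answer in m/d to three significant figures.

69.4 m/d

Hydraulic gradient i = (60.54 − 54.57) / 314 = 5.97 / 314 = 0.01901
L = 1.32 km = 1320 m
v = L / t = 1320 / 300 = 4.400 m/d
K = v · n / i = 4.400 × 0.30 / 0.01901 = 69.4 m/d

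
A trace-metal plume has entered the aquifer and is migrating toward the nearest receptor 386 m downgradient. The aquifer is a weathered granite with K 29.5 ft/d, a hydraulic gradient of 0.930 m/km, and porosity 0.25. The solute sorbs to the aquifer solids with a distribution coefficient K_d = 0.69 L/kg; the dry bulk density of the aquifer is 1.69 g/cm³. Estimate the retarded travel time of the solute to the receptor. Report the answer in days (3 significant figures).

K = 29.5 ft/d × 0.3048 = 8.992 m/d
Specific discharge q = 8.992 × 9.3e-4 = 0.008362 m/d
Average linear velocity = 0.008362 / 0.25 = 0.03345 m/d
Retardation R = 1 + ρ_b·K_d/n = 1 + 1.69×0.69/0.25 = 5.664
Contaminant velocity v_c = v/R = 0.03345/5.664 = 0.005905 m/d
t = L/v_c = 386/0.005905 = 65370 d

65400 days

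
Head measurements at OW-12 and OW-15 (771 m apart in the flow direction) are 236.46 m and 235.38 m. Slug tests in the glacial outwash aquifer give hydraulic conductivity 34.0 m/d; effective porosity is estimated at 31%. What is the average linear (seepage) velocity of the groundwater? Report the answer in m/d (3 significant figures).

Hydraulic gradient i = (236.46 − 235.38) / 771 = 1.08 / 771 = 0.001401
Specific discharge q = 34.0 × 0.001401 = 0.04763 m/d
v_s = q/n_e = 0.04763/0.31 = 0.1536 m/d

0.154 m/d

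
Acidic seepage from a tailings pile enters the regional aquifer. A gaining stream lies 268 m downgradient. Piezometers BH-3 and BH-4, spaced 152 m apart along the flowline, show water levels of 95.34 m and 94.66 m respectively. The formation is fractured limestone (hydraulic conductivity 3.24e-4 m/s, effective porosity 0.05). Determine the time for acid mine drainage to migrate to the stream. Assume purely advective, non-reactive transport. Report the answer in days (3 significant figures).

107 days

Hydraulic gradient i = (95.34 − 94.66) / 152 = 0.68 / 152 = 0.004474
K = 3.24e-4 m/s × 86400 s/d = 27.99 m/d
q = Ki = 27.99 × 0.004474 = 0.1252 m/d
Average linear velocity = 0.1252 / 0.05 = 2.505 m/d
t = L / v = 268 / 2.505 = 107.0 d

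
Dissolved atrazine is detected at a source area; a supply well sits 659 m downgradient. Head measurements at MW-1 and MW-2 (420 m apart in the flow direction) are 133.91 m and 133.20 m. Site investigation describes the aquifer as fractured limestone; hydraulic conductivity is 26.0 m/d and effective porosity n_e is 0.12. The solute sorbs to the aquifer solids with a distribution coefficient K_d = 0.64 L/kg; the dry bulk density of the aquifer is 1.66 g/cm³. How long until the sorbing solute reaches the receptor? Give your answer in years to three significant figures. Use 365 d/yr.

Hydraulic gradient i = (133.91 − 133.20) / 420 = 0.71 / 420 = 0.001690
Darcy flux q = K·i = 26.0 × 0.001690 = 0.04395 m/d
Seepage velocity v = q / n = 0.04395 / 0.12 = 0.3663 m/d
Retardation R = 1 + ρ_b·K_d/n = 1 + 1.66×0.64/0.12 = 9.853
Contaminant velocity v_c = v/R = 0.3663/9.853 = 0.03717 m/d
t = L/v_c = 659/0.03717 = 17730 d
   = 17730/365 = 48.6 yr

48.6 years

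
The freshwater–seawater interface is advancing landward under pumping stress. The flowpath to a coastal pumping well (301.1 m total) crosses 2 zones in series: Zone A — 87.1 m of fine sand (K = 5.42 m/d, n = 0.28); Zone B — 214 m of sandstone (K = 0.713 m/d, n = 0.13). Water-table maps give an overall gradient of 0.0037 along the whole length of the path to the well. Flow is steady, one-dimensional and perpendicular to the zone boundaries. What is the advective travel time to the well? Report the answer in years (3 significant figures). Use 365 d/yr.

Steady 1-D flow in series ⇒ the Darcy flux q is identical in every zone and the zone head losses add (resistances L/K in series).
Σ(L/K) = 87.1/5.42 + 214/0.713 = 16.07 + 300.1 = 316.2 d
K_eq = L_total / Σ(L/K) = 301.1 / 316.2 = 0.9522 m/d
q = K_eq · i = 0.9522 × 0.0037 = 0.003523 m/d (same in every zone)
Zone A: v = q/n = 0.003523/0.28 = 0.01258 m/d → t_A = 87.1/0.01258 = 6922 d
Zone B: v = q/n = 0.003523/0.13 = 0.02710 m/d → t_B = 214/0.02710 = 7896 d
Total t = 6922 + 7896 = 14820 d
   = 14820 / 365 = 40.6 yr

40.6 years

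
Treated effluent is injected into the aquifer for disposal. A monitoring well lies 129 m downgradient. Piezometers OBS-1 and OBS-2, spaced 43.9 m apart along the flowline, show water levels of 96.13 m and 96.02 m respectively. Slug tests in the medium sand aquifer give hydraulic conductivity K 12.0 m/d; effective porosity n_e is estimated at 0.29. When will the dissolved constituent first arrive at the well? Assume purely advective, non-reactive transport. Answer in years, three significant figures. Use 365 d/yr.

Hydraulic gradient i = (96.13 − 96.02) / 43.9 = 0.11 / 43.9 = 0.002506
q = Ki = 12.0 × 0.002506 = 0.03007 m/d
Average linear velocity = 0.03007 / 0.29 = 0.1037 m/d
t = L / v = 129 / 0.1037 = 1244 d
   = 1244 / 365 = 3.41 yr

3.41 years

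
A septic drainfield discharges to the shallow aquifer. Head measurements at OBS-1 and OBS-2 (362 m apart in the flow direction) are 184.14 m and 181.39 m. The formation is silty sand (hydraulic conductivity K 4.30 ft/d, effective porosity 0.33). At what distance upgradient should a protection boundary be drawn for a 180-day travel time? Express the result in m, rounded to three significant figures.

5.43 m

Hydraulic gradient i = (184.14 − 181.39) / 362 = 2.75 / 362 = 0.007597
K = 4.30 ft/d × 0.3048 = 1.311 m/d
Darcy flux q = K·i = 1.311 × 0.007597 = 0.009957 m/d
v_s = q/n_e = 0.009957/0.33 = 0.03017 m/d
L = v × T = 0.03017 × 180 = 5.431 m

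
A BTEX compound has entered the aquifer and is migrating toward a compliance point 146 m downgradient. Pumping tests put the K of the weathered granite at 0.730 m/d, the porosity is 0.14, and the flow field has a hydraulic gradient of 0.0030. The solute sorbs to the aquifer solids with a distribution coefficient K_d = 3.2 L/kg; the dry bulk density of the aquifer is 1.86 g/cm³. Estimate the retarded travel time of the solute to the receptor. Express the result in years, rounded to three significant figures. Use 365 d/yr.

1110 years

Darcy flux q = K·i = 0.730 × 0.0030 = 0.002190 m/d
v = Ki/n = 0.730·0.0030/0.14 = 0.01564 m/d
Retardation R = 1 + ρ_b·K_d/n = 1 + 1.86×3.2/0.14 = 43.51
Contaminant velocity v_c = v/R = 0.01564/43.51 = 3.595e-4 m/d
t = L/v_c = 146/3.595e-4 = 406100 d
   = 406100/365 = 1110 yr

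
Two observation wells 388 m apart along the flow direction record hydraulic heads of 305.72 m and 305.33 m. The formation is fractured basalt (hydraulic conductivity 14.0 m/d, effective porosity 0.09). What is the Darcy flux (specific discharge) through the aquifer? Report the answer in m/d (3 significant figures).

Hydraulic gradient i = (305.72 − 305.33) / 388 = 0.39 / 388 = 0.001005
Specific discharge q = 14.0 × 0.001005 = 0.01407 m/d

0.0141 m/d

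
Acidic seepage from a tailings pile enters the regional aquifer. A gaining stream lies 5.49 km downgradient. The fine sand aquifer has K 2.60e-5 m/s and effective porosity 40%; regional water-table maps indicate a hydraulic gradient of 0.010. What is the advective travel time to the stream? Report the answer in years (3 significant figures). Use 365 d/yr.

268 years

K = 2.60e-5 m/s × 86400 s/d = 2.246 m/d
Darcy flux q = K·i = 2.246 × 0.010 = 0.02246 m/d
v = Ki/n = 2.246·0.010/0.40 = 0.05616 m/d
L = 5.49 km = 5490 m
t = L / v = 5490 / 0.05616 = 97760 d
   = 97760 / 365 = 268 yr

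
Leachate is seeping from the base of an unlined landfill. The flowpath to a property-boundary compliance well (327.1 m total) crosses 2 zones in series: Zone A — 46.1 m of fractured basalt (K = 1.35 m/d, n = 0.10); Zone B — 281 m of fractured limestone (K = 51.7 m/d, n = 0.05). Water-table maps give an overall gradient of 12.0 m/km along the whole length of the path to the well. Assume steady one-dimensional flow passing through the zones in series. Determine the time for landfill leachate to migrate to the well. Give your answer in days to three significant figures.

188 days

For zones in series the flux q is common to all zones; the equivalent conductivity is the harmonic (thickness-weighted) mean, K_eq = L_total / Σ(L_j/K_j).
Σ(L/K) = 46.1/1.35 + 281/51.7 = 34.15 + 5.435 = 39.58 d
K_eq = L_total / Σ(L/K) = 327.1 / 39.58 = 8.264 m/d
q = K_eq · i = 8.264 × 0.012 = 0.09916 m/d (same in every zone)
Zone A: v = q/n = 0.09916/0.10 = 0.9916 m/d → t_A = 46.1/0.9916 = 46.49 d
Zone B: v = q/n = 0.09916/0.05 = 1.983 m/d → t_B = 281/1.983 = 141.7 d
Total t = 46.49 + 141.7 = 188.2 d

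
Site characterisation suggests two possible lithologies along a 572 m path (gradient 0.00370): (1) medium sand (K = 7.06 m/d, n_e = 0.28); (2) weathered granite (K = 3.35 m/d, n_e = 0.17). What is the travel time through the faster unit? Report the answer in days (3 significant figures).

6130 days

Unit 1 (medium sand): v = 7.06×0.0037/0.28 = 0.09329 m/d, t = 572/0.09329 = 6131 d
Unit 2 (weathered granite): v = 3.35×0.0037/0.17 = 0.07291 m/d, t = 572/0.07291 = 7845 d
Faster unit: t = 6130 d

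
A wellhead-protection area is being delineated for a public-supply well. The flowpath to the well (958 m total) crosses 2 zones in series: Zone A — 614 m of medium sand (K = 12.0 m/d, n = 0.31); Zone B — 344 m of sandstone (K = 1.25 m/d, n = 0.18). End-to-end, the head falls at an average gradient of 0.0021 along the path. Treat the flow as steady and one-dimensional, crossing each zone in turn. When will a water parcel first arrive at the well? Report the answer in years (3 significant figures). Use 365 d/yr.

112 years

For zones in series the flux q is common to all zones; the equivalent conductivity is the harmonic (thickness-weighted) mean, K_eq = L_total / Σ(L_j/K_j).
Σ(L/K) = 614/12.0 + 344/1.25 = 51.17 + 275.2 = 326.4 d
K_eq = L_total / Σ(L/K) = 958 / 326.4 = 2.935 m/d
q = K_eq · i = 2.935 × 0.0021 = 0.006164 m/d (same in every zone)
Zone A: v = q/n = 0.006164/0.31 = 0.01988 m/d → t_A = 614/0.01988 = 30880 d
Zone B: v = q/n = 0.006164/0.18 = 0.03425 m/d → t_B = 344/0.03425 = 10050 d
Total t = 30880 + 10050 = 40920 d
   = 40920 / 365 = 112 yr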